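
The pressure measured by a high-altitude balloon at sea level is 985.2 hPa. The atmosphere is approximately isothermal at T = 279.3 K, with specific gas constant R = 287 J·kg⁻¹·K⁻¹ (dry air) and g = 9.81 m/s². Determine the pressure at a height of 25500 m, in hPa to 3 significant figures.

Scale height: H = RT/g = 287 × 279.3 / 9.81 = 8171.2 m.
Barometric formula: P = P₀ exp(−z/H).
z/H = 25500/8171.2 = 3.1207; exp(−3.1207) = 0.044126.
P = 985.2 × 0.044126 = 43.473 hPa.

P ≈ 43.5 hPa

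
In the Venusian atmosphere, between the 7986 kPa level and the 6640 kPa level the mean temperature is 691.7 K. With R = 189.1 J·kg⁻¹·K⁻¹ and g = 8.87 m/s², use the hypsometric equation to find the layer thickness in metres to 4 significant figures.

Δz ≈ 2722 m

Hypsometric equation: Δz = (R T̄/g) ln(P₁/P₂).
R T̄/g = 189.1 × 691.7 / 8.87 = 14746 m.
ln(7986/6640) = ln(1.2027) = 0.18457.
Δz = 14746 × 0.18457 = 2721.7 m.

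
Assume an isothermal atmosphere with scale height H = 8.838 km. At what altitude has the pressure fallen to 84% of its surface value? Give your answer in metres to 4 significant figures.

z ≈ 1541 m

Set P/P₀ = exp(−z/H) = 0.84, so z = −H ln(0.84).
−ln(0.84) = 0.17435; z = 8838.0 × 0.17435 = 1540.9 m.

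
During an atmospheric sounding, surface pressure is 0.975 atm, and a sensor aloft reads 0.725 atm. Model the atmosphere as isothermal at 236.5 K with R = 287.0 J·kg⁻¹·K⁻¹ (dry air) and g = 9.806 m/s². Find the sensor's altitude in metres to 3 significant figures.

z ≈ 2050 m

Scale height: H = RT/g = 287.0 × 236.5 / 9.806 = 6921.8 m.
Invert the barometric formula: z = H ln(P₀/P).
P₀/P = 0.975/0.725 = 1.3448; ln(1.3448) = 0.29625.
z = 6921.8 × 0.29625 = 2050.6 m.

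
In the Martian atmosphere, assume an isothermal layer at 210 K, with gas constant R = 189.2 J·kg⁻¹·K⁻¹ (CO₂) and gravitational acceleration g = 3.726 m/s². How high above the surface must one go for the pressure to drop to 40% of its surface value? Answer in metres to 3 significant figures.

z ≈ 9770 m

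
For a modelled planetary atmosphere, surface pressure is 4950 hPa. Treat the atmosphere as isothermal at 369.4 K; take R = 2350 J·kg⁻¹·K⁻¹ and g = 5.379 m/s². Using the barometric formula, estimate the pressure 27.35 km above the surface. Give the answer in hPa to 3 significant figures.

Scale height: H = RT/g = 2350 × 369.4 / 5.379 = 161390 m.
Barometric formula: P = P₀ exp(−z/H).
z/H = 27350/161390 = 0.16947; exp(−0.16947) = 0.84411.
P = 4950 × 0.84411 = 4178.3 hPa.

P ≈ 4180 hPa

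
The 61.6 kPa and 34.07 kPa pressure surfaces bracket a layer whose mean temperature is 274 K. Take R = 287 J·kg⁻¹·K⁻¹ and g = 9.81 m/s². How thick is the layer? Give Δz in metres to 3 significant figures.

Δz ≈ 4750 m

Hypsometric equation: Δz = (R T̄/g) ln(P₁/P₂).
R T̄/g = 287 × 274 / 9.81 = 8016.1 m.
ln(61.6/34.07) = ln(1.8080) = 0.59222.
Δz = 8016.1 × 0.59222 = 4747.3 m.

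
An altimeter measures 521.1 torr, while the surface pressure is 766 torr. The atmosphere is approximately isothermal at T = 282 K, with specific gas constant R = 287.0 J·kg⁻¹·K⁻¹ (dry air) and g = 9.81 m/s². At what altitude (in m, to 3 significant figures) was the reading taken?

Scale height: H = RT/g = 287.0 × 282 / 9.81 = 8250.2 m.
Invert the barometric formula: z = H ln(P₀/P).
P₀/P = 766/521.1 = 1.4700; ln(1.4700) = 0.38526.
z = 8250.2 × 0.38526 = 3178.5 m.

z ≈ 3180 m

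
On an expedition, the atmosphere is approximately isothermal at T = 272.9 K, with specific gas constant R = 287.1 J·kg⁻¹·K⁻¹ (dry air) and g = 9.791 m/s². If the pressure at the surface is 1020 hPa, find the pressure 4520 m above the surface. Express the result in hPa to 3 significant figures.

P ≈ 580 hPa

Scale height: H = RT/g = 287.1 × 272.9 / 9.791 = 8002.2 m.
Barometric formula: P = P₀ exp(−z/H).
z/H = 4520.0/8002.2 = 0.56484; exp(−0.56484) = 0.56845.
P = 1020 × 0.56845 = 579.82 hPa.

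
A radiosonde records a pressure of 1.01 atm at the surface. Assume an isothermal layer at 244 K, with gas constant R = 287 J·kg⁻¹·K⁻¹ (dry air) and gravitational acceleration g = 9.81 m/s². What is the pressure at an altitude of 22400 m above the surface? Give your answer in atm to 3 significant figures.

P ≈ 0.0438 atm

Scale height: H = RT/g = 287 × 244 / 9.81 = 7138.4 m.
Barometric formula: P = P₀ exp(−z/H).
z/H = 22400/7138.4 = 3.1380; exp(−3.1380) = 0.043369.
P = 1.01 × 0.043369 = 0.043803 atm.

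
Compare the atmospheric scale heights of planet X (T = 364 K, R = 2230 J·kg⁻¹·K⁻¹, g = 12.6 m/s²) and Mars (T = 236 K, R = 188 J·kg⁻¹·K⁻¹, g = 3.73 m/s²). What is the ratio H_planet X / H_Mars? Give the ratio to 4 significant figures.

H = RT/g for each body.
H_planet X = 2230 × 364 / 12.6 = 64422 m.
H_Mars = 188 × 236 / 3.73 = 11895 m.
H_planet X/H_Mars = 64422/11895 = 5.4159.

H_planet X/H_Mars ≈ 5.416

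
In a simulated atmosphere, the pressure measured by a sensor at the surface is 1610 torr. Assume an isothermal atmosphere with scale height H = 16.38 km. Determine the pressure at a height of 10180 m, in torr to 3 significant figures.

P ≈ 865 torr

Barometric formula: P = P₀ exp(−z/H).
z/H = 10180/16380 = 0.62149; exp(−0.62149) = 0.53714.
P = 1610 × 0.53714 = 864.80 torr.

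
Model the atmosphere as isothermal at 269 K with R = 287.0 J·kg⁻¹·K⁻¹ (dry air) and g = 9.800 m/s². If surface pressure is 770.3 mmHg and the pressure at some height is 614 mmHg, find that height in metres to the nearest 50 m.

z ≈ 1800 m

Scale height: H = RT/g = 287.0 × 269 / 9.800 = 7877.9 m.
Invert the barometric formula: z = H ln(P₀/P).
P₀/P = 770.3/614 = 1.2546; ln(1.2546) = 0.22682.
z = 7877.9 × 0.22682 = 1786.9 m.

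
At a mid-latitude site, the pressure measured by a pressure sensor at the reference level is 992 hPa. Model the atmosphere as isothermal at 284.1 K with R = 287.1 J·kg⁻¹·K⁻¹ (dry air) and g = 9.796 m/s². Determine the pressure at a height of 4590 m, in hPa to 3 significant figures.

Scale height: H = RT/g = 287.1 × 284.1 / 9.796 = 8326.4 m.
Barometric formula: P = P₀ exp(−z/H).
z/H = 4590.0/8326.4 = 0.55126; exp(−0.55126) = 0.57622.
P = 992 × 0.57622 = 571.61 hPa.

P ≈ 572 hPa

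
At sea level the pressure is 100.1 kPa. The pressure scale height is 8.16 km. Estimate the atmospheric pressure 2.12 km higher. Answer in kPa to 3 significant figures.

Barometric formula: P = P₀ exp(−z/H).
z/H = 2120.0/8160.0 = 0.25980; exp(−0.25980) = 0.77121.
P = 100.1 × 0.77121 = 77.198 kPa.

P ≈ 77.2 kPa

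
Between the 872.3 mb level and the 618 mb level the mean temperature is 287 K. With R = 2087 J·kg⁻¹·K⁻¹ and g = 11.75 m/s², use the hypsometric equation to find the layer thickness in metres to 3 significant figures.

Hypsometric equation: Δz = (R T̄/g) ln(P₁/P₂).
R T̄/g = 2087 × 287 / 11.75 = 50976 m.
ln(872.3/618) = ln(1.4115) = 0.34465.
Δz = 50976 × 0.34465 = 17569 m.

Δz ≈ 17600 m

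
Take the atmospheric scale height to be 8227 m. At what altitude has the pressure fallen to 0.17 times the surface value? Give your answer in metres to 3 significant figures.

z ≈ 14600 m

Set P/P₀ = exp(−z/H) = 0.17, so z = −H ln(0.17).
−ln(0.17) = 1.7720; z = 8227.0 × 1.7720 = 14578 m.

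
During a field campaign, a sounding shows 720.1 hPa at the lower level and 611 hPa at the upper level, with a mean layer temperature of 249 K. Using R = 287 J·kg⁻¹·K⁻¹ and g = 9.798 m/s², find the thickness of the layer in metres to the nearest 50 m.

Δz ≈ 1200 m

Hypsometric equation: Δz = (R T̄/g) ln(P₁/P₂).
R T̄/g = 287 × 249 / 9.798 = 7293.6 m.
ln(720.1/611) = ln(1.1786) = 0.16433.
Δz = 7293.6 × 0.16433 = 1198.6 m.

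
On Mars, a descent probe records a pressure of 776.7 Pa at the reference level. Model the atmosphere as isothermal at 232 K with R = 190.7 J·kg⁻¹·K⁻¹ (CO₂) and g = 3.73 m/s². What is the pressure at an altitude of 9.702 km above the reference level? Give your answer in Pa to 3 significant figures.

Scale height: H = RT/g = 190.7 × 232 / 3.73 = 11861 m.
Barometric formula: P = P₀ exp(−z/H).
z/H = 9702.0/11861 = 0.81797; exp(−0.81797) = 0.44133.
P = 776.7 × 0.44133 = 342.78 Pa.

P ≈ 343 Pa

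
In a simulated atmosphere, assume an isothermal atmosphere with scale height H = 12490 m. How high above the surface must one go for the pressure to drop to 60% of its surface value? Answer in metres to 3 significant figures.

z ≈ 6380 m

Set P/P₀ = exp(−z/H) = 0.6, so z = −H ln(0.6).
−ln(0.6) = 0.51083; z = 12490 × 0.51083 = 6380.3 m.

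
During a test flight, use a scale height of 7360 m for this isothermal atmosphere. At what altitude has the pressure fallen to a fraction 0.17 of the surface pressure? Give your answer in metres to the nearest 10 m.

z ≈ 13040 m

Set P/P₀ = exp(−z/H) = 0.17, so z = −H ln(0.17).
−ln(0.17) = 1.7720; z = 7360.0 × 1.7720 = 13042 m.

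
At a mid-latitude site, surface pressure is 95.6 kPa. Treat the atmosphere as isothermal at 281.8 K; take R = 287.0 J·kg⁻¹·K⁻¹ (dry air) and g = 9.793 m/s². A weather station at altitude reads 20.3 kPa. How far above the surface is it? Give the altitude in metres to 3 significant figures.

z ≈ 12800 m

Scale height: H = RT/g = 287.0 × 281.8 / 9.793 = 8258.6 m.
Invert the barometric formula: z = H ln(P₀/P).
P₀/P = 95.6/20.3 = 4.7094; ln(4.7094) = 1.5496.
z = 8258.6 × 1.5496 = 12798 m.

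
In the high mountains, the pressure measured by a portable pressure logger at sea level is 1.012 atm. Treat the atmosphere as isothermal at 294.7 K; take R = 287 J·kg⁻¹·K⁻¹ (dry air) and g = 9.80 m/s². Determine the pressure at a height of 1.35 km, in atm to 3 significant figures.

P ≈ 0.865 atm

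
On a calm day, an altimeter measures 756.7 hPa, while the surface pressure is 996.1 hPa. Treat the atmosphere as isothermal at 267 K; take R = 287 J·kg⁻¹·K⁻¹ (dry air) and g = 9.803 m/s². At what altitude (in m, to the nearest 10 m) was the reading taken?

z ≈ 2150 m

Scale height: H = RT/g = 287 × 267 / 9.803 = 7816.9 m.
Invert the barometric formula: z = H ln(P₀/P).
P₀/P = 996.1/756.7 = 1.3164; ln(1.3164) = 0.27490.
z = 7816.9 × 0.27490 = 2148.9 m.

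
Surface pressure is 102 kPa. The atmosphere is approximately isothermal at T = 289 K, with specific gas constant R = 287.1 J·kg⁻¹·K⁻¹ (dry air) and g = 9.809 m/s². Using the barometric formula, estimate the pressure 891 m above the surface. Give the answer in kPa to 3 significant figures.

P ≈ 91.8 kPa

Scale height: H = RT/g = 287.1 × 289 / 9.809 = 8458.8 m.
Barometric formula: P = P₀ exp(−z/H).
z/H = 891.00/8458.8 = 0.10533; exp(−0.10533) = 0.90003.
P = 102 × 0.90003 = 91.803 kPa.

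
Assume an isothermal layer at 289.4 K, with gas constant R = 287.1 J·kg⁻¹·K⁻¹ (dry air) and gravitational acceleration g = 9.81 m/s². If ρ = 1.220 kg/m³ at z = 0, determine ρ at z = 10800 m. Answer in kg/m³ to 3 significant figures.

ρ ≈ 0.341 kg/m³

Scale height: H = RT/g = 287.1 × 289.4 / 9.81 = 8469.6 m.
In an isothermal atmosphere, density decays like pressure: ρ = ρ₀ exp(−z/H).
z/H = 10800/8469.6 = 1.2751; exp(−1.2751) = 0.27940.
ρ = 1.220 × 0.27940 = 0.34087 kg/m³.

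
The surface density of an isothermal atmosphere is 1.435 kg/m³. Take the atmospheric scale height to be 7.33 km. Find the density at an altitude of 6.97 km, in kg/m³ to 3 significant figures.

ρ ≈ 0.554 kg/m³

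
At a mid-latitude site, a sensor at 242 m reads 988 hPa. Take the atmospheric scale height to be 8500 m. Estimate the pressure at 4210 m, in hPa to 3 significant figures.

Between two levels, P₂ = P₁ exp(−Δz/H) with Δz = z₂ − z₁.
Δz = 4210.0 − 242.00 = 3968.0 m; Δz/H = 3968.0/8500.0 = 0.46682.
P₂ = 988 × exp(−0.46682) = 988 × 0.62699 = 619.47 hPa.

P ≈ 619 hPa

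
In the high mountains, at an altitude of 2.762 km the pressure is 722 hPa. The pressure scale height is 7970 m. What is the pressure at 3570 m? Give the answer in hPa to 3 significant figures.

Between two levels, P₂ = P₁ exp(−Δz/H) with Δz = z₂ − z₁.
Δz = 3570.0 − 2762.0 = 808.00 m; Δz/H = 808.00/7970.0 = 0.10138.
P₂ = 722 × exp(−0.10138) = 722 × 0.90359 = 652.39 hPa.

P ≈ 652 hPa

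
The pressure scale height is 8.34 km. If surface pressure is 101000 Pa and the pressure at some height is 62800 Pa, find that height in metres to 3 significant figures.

Invert the barometric formula: z = H ln(P₀/P).
P₀/P = 101000/62800 = 1.6083; ln(1.6083) = 0.47518.
z = 8340.0 × 0.47518 = 3963.0 m.

z ≈ 3960 m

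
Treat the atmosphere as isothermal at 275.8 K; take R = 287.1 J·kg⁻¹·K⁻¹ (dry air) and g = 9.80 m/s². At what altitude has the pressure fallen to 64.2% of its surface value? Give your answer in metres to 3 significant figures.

z ≈ 3580 m

Scale height: H = RT/g = 287.1 × 275.8 / 9.80 = 8079.8 m.
Set P/P₀ = exp(−z/H) = 0.642, so z = −H ln(0.642).
−ln(0.642) = 0.44317; z = 8079.8 × 0.44317 = 3580.7 m.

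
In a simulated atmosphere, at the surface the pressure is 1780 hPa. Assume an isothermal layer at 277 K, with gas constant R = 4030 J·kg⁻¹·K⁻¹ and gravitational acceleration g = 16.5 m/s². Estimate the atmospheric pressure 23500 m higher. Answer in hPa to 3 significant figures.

P ≈ 1260 hPa

Scale height: H = RT/g = 4030 × 277 / 16.5 = 67655 m.
Barometric formula: P = P₀ exp(−z/H).
z/H = 23500/67655 = 0.34735; exp(−0.34735) = 0.70656.
P = 1780 × 0.70656 = 1257.7 hPa.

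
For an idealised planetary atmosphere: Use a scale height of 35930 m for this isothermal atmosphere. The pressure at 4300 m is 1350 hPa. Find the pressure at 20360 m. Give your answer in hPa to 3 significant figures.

P ≈ 863 hPa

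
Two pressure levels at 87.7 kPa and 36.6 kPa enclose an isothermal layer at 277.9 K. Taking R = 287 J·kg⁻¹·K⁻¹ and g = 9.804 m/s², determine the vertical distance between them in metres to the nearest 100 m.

Δz ≈ 7100 m

Hypsometric equation: Δz = (R T̄/g) ln(P₁/P₂).
R T̄/g = 287 × 277.9 / 9.804 = 8135.2 m.
ln(87.7/36.6) = ln(2.3962) = 0.87388.
Δz = 8135.2 × 0.87388 = 7109.2 m.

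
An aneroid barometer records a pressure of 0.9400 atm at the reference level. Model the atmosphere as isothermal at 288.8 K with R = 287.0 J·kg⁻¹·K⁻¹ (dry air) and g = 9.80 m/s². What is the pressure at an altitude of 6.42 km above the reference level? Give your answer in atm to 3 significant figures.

Scale height: H = RT/g = 287.0 × 288.8 / 9.80 = 8457.7 m.
Barometric formula: P = P₀ exp(−z/H).
z/H = 6420.0/8457.7 = 0.75907; exp(−0.75907) = 0.46810.
P = 0.9400 × 0.46810 = 0.44001 atm.

P ≈ 0.440 atm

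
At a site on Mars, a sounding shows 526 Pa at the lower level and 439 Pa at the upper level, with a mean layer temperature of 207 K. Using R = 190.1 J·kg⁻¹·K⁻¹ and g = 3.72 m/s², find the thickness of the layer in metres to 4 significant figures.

Hypsometric equation: Δz = (R T̄/g) ln(P₁/P₂).
R T̄/g = 190.1 × 207 / 3.72 = 10578 m.
ln(526/439) = ln(1.1982) = 0.18082.
Δz = 10578 × 0.18082 = 1912.7 m.

Δz ≈ 1913 m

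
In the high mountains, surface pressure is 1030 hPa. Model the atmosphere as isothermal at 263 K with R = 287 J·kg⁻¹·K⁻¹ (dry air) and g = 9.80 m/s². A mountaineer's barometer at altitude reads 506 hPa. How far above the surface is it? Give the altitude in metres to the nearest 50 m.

z ≈ 5450 m

Scale height: H = RT/g = 287 × 263 / 9.80 = 7702.1 m.
Invert the barometric formula: z = H ln(P₀/P).
P₀/P = 1030/506 = 2.0356; ln(2.0356) = 0.71079.
z = 7702.1 × 0.71079 = 5474.6 m.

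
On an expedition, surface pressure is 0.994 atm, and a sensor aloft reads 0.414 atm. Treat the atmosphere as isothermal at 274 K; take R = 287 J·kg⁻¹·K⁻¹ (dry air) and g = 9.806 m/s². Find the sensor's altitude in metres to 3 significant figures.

z ≈ 7020 m

Scale height: H = RT/g = 287 × 274 / 9.806 = 8019.4 m.
Invert the barometric formula: z = H ln(P₀/P).
P₀/P = 0.994/0.414 = 2.4010; ln(2.4010) = 0.87589.
z = 8019.4 × 0.87589 = 7024.1 m.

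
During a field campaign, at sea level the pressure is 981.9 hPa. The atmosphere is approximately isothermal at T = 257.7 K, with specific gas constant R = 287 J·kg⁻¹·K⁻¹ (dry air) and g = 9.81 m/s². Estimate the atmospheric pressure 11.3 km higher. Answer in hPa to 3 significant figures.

P ≈ 219 hPa

Scale height: H = RT/g = 287 × 257.7 / 9.81 = 7539.2 m.
Barometric formula: P = P₀ exp(−z/H).
z/H = 11300/7539.2 = 1.4988; exp(−1.4988) = 0.22340.
P = 981.9 × 0.22340 = 219.36 hPa.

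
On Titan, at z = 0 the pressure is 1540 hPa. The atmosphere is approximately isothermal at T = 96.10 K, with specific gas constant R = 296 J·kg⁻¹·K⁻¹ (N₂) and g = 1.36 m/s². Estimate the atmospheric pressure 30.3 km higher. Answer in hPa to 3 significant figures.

P ≈ 362 hPa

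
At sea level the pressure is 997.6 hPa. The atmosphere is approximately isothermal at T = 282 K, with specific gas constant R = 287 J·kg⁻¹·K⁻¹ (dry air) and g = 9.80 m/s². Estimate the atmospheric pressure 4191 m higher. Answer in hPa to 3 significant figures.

Scale height: H = RT/g = 287 × 282 / 9.80 = 8258.6 m.
Barometric formula: P = P₀ exp(−z/H).
z/H = 4191.0/8258.6 = 0.50747; exp(−0.50747) = 0.60202.
P = 997.6 × 0.60202 = 600.58 hPa.

P ≈ 601 hPa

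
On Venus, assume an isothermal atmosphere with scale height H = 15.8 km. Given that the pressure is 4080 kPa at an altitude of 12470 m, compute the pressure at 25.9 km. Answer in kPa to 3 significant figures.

P ≈ 1740 kPa

Between two levels, P₂ = P₁ exp(−Δz/H) with Δz = z₂ − z₁.
Δz = 25900 − 12470 = 13430 m; Δz/H = 13430/15800 = 0.85000.
P₂ = 4080 × exp(−0.85000) = 4080 × 0.42741 = 1743.8 kPa.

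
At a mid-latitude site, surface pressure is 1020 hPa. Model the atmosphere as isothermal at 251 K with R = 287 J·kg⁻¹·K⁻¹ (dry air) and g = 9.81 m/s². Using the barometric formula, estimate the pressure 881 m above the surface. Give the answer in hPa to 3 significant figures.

Scale height: H = RT/g = 287 × 251 / 9.81 = 7343.2 m.
Barometric formula: P = P₀ exp(−z/H).
z/H = 881.00/7343.2 = 0.11997; exp(−0.11997) = 0.88695.
P = 1020 × 0.88695 = 904.69 hPa.

P ≈ 905 hPa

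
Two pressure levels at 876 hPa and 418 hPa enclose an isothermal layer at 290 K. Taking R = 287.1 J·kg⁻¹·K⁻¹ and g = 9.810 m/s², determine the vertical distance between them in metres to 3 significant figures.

Δz ≈ 6280 m

Hypsometric equation: Δz = (R T̄/g) ln(P₁/P₂).
R T̄/g = 287.1 × 290 / 9.810 = 8487.2 m.
ln(876/418) = ln(2.0957) = 0.73989.
Δz = 8487.2 × 0.73989 = 6279.6 m.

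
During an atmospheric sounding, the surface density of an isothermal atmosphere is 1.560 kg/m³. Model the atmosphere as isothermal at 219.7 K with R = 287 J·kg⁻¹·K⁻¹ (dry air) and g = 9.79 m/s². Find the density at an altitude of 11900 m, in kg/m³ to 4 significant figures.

ρ ≈ 0.2459 kg/m³

Scale height: H = RT/g = 287 × 219.7 / 9.79 = 6440.6 m.
In an isothermal atmosphere, density decays like pressure: ρ = ρ₀ exp(−z/H).
z/H = 11900/6440.6 = 1.8477; exp(−1.8477) = 0.15760.
ρ = 1.560 × 0.15760 = 0.24586 kg/m³.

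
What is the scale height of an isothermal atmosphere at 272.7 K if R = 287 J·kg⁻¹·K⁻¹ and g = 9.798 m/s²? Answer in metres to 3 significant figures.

H ≈ 7990 m

The scale height of an isothermal atmosphere is H = RT/g.
H = 287 × 272.7 / 9.798 = 78265/9.798 = 7987.9 m.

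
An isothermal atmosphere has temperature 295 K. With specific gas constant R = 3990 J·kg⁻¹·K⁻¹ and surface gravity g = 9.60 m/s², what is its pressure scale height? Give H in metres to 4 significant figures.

The scale height of an isothermal atmosphere is H = RT/g.
H = 3990 × 295 / 9.60 = 1177000/9.60 = 122600 m.

H ≈ 122600 m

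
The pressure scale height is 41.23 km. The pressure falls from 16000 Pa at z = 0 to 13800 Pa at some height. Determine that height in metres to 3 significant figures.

z ≈ 6100 m

Invert the barometric formula: z = H ln(P₀/P).
P₀/P = 16000/13800 = 1.1594; ln(1.1594) = 0.14790.
z = 41230 × 0.14790 = 6097.9 m.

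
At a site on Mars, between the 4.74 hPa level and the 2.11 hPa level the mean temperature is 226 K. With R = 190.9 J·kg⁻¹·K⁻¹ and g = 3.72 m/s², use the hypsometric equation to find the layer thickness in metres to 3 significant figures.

Δz ≈ 9390 m

Hypsometric equation: Δz = (R T̄/g) ln(P₁/P₂).
R T̄/g = 190.9 × 226 / 3.72 = 11598 m.
ln(4.74/2.11) = ln(2.2464) = 0.80933.
Δz = 11598 × 0.80933 = 9386.6 m.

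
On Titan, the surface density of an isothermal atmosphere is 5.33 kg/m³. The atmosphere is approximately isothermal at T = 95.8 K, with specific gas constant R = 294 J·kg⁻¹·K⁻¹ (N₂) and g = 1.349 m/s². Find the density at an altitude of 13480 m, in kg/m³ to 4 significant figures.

ρ ≈ 2.795 kg/m³

Scale height: H = RT/g = 294 × 95.8 / 1.349 = 20879 m.
In an isothermal atmosphere, density decays like pressure: ρ = ρ₀ exp(−z/H).
z/H = 13480/20879 = 0.64562; exp(−0.64562) = 0.52434.
ρ = 5.33 × 0.52434 = 2.7947 kg/m³.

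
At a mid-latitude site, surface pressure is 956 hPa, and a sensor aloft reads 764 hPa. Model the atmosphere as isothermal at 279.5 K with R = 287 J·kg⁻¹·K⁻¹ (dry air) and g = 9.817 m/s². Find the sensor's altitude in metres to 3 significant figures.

Scale height: H = RT/g = 287 × 279.5 / 9.817 = 8171.2 m.
Invert the barometric formula: z = H ln(P₀/P).
P₀/P = 956/764 = 1.2513; ln(1.2513) = 0.22418.
z = 8171.2 × 0.22418 = 1831.8 m.

z ≈ 1830 m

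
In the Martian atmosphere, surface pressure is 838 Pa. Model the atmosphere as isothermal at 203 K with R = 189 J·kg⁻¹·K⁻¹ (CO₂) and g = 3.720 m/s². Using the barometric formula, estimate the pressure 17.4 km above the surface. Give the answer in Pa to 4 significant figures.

P ≈ 155.1 Pa

Scale height: H = RT/g = 189 × 203 / 3.720 = 10314 m.
Barometric formula: P = P₀ exp(−z/H).
z/H = 17400/10314 = 1.6870; exp(−1.6870) = 0.18507.
P = 838 × 0.18507 = 155.09 Pa.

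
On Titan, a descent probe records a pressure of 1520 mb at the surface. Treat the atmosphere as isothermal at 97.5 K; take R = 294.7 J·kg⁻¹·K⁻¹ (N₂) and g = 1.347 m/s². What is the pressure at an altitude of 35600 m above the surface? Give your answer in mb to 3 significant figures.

P ≈ 286 mb

Scale height: H = RT/g = 294.7 × 97.5 / 1.347 = 21331 m.
Barometric formula: P = P₀ exp(−z/H).
z/H = 35600/21331 = 1.6689; exp(−1.6689) = 0.18845.
P = 1520 × 0.18845 = 286.44 mb.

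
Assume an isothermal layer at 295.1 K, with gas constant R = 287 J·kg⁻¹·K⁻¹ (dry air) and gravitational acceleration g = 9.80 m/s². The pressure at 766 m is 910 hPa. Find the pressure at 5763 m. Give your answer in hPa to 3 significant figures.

P ≈ 510 hPa

Scale height: H = RT/g = 287 × 295.1 / 9.80 = 8642.2 m.
Between two levels, P₂ = P₁ exp(−Δz/H) with Δz = z₂ − z₁.
Δz = 5763.0 − 766.00 = 4997.0 m; Δz/H = 4997.0/8642.2 = 0.57821.
P₂ = 910 × exp(−0.57821) = 910 × 0.56090 = 510.42 hPa.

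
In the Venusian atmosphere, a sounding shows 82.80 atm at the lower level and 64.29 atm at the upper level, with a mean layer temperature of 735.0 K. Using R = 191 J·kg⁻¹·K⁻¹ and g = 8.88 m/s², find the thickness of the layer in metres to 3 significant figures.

Hypsometric equation: Δz = (R T̄/g) ln(P₁/P₂).
R T̄/g = 191 × 735.0 / 8.88 = 15809 m.
ln(82.80/64.29) = ln(1.2879) = 0.25301.
Δz = 15809 × 0.25301 = 3999.8 m.

Δz ≈ 4000 m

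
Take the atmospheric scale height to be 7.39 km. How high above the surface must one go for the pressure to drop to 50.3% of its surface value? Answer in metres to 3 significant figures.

z ≈ 5080 m

Set P/P₀ = exp(−z/H) = 0.503, so z = −H ln(0.503).
−ln(0.503) = 0.68717; z = 7390.0 × 0.68717 = 5078.2 m.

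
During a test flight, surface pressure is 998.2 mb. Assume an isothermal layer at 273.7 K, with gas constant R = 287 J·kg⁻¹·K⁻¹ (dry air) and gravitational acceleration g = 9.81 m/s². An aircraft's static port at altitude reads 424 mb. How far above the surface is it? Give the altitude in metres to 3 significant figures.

z ≈ 6860 m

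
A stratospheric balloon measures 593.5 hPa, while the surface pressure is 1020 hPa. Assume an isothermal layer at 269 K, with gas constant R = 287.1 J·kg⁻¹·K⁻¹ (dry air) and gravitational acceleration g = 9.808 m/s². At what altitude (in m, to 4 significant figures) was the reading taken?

Scale height: H = RT/g = 287.1 × 269 / 9.808 = 7874.2 m.
Invert the barometric formula: z = H ln(P₀/P).
P₀/P = 1020/593.5 = 1.7186; ln(1.7186) = 0.54151.
z = 7874.2 × 0.54151 = 4264.0 m.

z ≈ 4264 m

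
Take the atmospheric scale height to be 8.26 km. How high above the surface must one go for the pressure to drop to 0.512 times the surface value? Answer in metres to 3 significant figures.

Set P/P₀ = exp(−z/H) = 0.512, so z = −H ln(0.512).
−ln(0.512) = 0.66943; z = 8260.0 × 0.66943 = 5529.5 m.

z ≈ 5530 m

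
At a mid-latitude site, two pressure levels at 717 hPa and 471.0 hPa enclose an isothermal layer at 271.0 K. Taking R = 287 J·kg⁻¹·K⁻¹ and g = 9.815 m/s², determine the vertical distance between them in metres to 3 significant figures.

Hypsometric equation: Δz = (R T̄/g) ln(P₁/P₂).
R T̄/g = 287 × 271.0 / 9.815 = 7924.3 m.
ln(717/471.0) = ln(1.5223) = 0.42022.
Δz = 7924.3 × 0.42022 = 3329.9 m.

Δz ≈ 3330 m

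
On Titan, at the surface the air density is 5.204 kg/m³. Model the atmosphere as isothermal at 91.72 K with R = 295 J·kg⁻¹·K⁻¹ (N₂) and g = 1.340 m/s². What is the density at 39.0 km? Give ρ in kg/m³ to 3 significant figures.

ρ ≈ 0.754 kg/m³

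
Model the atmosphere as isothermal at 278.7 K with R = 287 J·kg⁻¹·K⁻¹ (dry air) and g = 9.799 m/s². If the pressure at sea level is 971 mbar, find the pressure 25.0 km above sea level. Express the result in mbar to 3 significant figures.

P ≈ 45.4 mbar

Scale height: H = RT/g = 287 × 278.7 / 9.799 = 8162.8 m.
Barometric formula: P = P₀ exp(−z/H).
z/H = 25000/8162.8 = 3.0627; exp(−3.0627) = 0.046761.
P = 971 × 0.046761 = 45.405 mbar.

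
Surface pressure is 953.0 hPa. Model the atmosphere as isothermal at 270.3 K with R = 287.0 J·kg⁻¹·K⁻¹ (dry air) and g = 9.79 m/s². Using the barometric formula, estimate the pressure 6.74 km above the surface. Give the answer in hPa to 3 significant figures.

Scale height: H = RT/g = 287.0 × 270.3 / 9.79 = 7924.0 m.
Barometric formula: P = P₀ exp(−z/H).
z/H = 6740.0/7924.0 = 0.85058; exp(−0.85058) = 0.42717.
P = 953.0 × 0.42717 = 407.09 hPa.

P ≈ 407 hPa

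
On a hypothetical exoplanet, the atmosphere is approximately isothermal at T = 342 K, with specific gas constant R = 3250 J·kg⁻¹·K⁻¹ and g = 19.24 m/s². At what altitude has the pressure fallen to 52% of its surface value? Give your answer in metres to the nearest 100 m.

Scale height: H = RT/g = 3250 × 342 / 19.24 = 57770 m.
Set P/P₀ = exp(−z/H) = 0.52, so z = −H ln(0.52).
−ln(0.52) = 0.65393; z = 57770 × 0.65393 = 37778 m.

z ≈ 37800 m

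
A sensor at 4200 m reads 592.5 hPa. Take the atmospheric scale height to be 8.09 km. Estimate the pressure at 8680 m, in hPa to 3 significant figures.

Between two levels, P₂ = P₁ exp(−Δz/H) with Δz = z₂ − z₁.
Δz = 8680.0 − 4200.0 = 4480.0 m; Δz/H = 4480.0/8090.0 = 0.55377.
P₂ = 592.5 × exp(−0.55377) = 592.5 × 0.57478 = 340.56 hPa.

P ≈ 341 hPa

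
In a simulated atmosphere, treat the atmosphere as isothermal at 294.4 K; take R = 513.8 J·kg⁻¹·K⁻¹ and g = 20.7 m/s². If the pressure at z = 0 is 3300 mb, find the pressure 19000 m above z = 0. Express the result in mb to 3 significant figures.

P ≈ 245 mb

Scale height: H = RT/g = 513.8 × 294.4 / 20.7 = 7307.4 m.
Barometric formula: P = P₀ exp(−z/H).
z/H = 19000/7307.4 = 2.6001; exp(−2.6001) = 0.074266.
P = 3300 × 0.074266 = 245.08 mb.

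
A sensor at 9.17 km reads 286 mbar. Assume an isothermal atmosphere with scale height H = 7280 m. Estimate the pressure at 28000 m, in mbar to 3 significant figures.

P ≈ 21.5 mbar

Between two levels, P₂ = P₁ exp(−Δz/H) with Δz = z₂ − z₁.
Δz = 28000 − 9170.0 = 18830 m; Δz/H = 18830/7280.0 = 2.5865.
P₂ = 286 × exp(−2.5865) = 286 × 0.075283 = 21.531 mbar.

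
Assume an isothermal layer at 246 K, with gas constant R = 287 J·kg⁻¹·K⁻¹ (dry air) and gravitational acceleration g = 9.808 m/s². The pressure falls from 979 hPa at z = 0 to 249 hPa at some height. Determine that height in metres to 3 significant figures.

z ≈ 9860 m

Scale height: H = RT/g = 287 × 246 / 9.808 = 7198.4 m.
Invert the barometric formula: z = H ln(P₀/P).
P₀/P = 979/249 = 3.9317; ln(3.9317) = 1.3691.
z = 7198.4 × 1.3691 = 9855.3 m.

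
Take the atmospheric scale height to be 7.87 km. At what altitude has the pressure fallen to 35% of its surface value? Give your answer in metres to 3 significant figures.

z ≈ 8260 m

Set P/P₀ = exp(−z/H) = 0.35, so z = −H ln(0.35).
−ln(0.35) = 1.0498; z = 7870.0 × 1.0498 = 8261.9 m.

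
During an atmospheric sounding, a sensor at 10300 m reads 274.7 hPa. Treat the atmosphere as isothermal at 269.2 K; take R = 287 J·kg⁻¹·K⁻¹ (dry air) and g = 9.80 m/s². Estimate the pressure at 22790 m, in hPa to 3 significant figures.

P ≈ 56.3 hPa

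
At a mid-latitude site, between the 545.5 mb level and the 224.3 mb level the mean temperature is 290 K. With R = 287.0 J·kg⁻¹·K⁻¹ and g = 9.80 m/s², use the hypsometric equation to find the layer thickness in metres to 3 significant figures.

Δz ≈ 7550 m

Hypsometric equation: Δz = (R T̄/g) ln(P₁/P₂).
R T̄/g = 287.0 × 290 / 9.80 = 8492.9 m.
ln(545.5/224.3) = ln(2.4320) = 0.88871.
Δz = 8492.9 × 0.88871 = 7547.7 m.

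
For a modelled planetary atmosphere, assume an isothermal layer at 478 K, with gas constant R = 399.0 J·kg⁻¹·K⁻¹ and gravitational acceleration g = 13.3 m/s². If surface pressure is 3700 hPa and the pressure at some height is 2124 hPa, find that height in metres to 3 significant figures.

Scale height: H = RT/g = 399.0 × 478 / 13.3 = 14340 m.
Invert the barometric formula: z = H ln(P₀/P).
P₀/P = 3700/2124 = 1.7420; ln(1.7420) = 0.55503.
z = 14340 × 0.55503 = 7959.1 m.

z ≈ 7960 m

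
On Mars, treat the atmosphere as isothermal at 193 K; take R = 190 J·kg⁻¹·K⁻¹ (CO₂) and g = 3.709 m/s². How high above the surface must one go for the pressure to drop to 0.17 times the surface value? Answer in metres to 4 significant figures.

z ≈ 17520 m

Scale height: H = RT/g = 190 × 193 / 3.709 = 9886.8 m.
Set P/P₀ = exp(−z/H) = 0.17, so z = −H ln(0.17).
−ln(0.17) = 1.7720; z = 9886.8 × 1.7720 = 17519 m.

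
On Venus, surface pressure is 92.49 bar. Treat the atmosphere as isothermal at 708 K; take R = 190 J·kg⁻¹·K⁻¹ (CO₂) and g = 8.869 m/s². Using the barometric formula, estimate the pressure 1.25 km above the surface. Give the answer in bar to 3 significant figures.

Scale height: H = RT/g = 190 × 708 / 8.869 = 15167 m.
Barometric formula: P = P₀ exp(−z/H).
z/H = 1250.0/15167 = 0.082416; exp(−0.082416) = 0.92089.
P = 92.49 × 0.92089 = 85.173 bar.

P ≈ 85.2 bar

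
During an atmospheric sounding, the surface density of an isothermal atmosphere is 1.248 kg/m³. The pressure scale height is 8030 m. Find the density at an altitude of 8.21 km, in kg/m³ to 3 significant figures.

In an isothermal atmosphere, density decays like pressure: ρ = ρ₀ exp(−z/H).
z/H = 8210.0/8030.0 = 1.0224; exp(−1.0224) = 0.35973.
ρ = 1.248 × 0.35973 = 0.44894 kg/m³.

ρ ≈ 0.449 kg/m³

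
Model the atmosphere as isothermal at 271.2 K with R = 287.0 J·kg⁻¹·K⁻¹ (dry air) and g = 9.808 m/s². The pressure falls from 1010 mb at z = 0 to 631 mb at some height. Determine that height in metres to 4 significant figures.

z ≈ 3733 m

Scale height: H = RT/g = 287.0 × 271.2 / 9.808 = 7935.8 m.
Invert the barometric formula: z = H ln(P₀/P).
P₀/P = 1010/631 = 1.6006; ln(1.6006) = 0.47038.
z = 7935.8 × 0.47038 = 3732.8 m.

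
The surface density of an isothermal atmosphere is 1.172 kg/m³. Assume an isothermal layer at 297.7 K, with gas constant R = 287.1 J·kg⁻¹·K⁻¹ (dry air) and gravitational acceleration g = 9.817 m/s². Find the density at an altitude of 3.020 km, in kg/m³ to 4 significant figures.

ρ ≈ 0.8285 kg/m³

Scale height: H = RT/g = 287.1 × 297.7 / 9.817 = 8706.3 m.
In an isothermal atmosphere, density decays like pressure: ρ = ρ₀ exp(−z/H).
z/H = 3020.0/8706.3 = 0.34688; exp(−0.34688) = 0.70689.
ρ = 1.172 × 0.70689 = 0.82848 kg/m³.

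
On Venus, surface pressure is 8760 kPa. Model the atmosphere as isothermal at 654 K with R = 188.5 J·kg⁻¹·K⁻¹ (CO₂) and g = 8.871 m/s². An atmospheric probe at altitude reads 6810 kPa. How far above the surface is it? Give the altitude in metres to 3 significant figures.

Scale height: H = RT/g = 188.5 × 654 / 8.871 = 13897 m.
Invert the barometric formula: z = H ln(P₀/P).
P₀/P = 8760/6810 = 1.2863; ln(1.2863) = 0.25177.
z = 13897 × 0.25177 = 3498.8 m.

z ≈ 3500 m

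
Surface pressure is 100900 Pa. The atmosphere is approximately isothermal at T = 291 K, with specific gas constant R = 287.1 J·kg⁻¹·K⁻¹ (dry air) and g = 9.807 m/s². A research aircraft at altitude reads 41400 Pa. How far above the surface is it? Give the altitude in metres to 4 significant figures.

Scale height: H = RT/g = 287.1 × 291 / 9.807 = 8519.0 m.
Invert the barometric formula: z = H ln(P₀/P).
P₀/P = 100900/41400 = 2.4372; ln(2.4372) = 0.89085.
z = 8519.0 × 0.89085 = 7589.2 m.

z ≈ 7589 m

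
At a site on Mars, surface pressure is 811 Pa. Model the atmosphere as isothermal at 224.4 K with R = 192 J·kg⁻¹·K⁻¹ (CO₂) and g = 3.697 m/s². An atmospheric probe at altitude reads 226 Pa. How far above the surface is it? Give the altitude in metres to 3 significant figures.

Scale height: H = RT/g = 192 × 224.4 / 3.697 = 11654 m.
Invert the barometric formula: z = H ln(P₀/P).
P₀/P = 811/226 = 3.5885; ln(3.5885) = 1.2777.
z = 11654 × 1.2777 = 14890 m.

z ≈ 14900 m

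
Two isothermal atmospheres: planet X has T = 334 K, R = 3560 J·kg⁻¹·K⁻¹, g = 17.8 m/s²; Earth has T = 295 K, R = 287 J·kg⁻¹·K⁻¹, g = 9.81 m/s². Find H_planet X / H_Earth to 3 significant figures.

H_planet X/H_Earth ≈ 7.74

H = RT/g for each body.
H_planet X = 3560 × 334 / 17.8 = 66800 m.
H_Earth = 287 × 295 / 9.81 = 8630.5 m.
H_planet X/H_Earth = 66800/8630.5 = 7.7400.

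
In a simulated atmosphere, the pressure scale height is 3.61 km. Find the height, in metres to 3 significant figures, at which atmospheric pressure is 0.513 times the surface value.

z ≈ 2410 m

Set P/P₀ = exp(−z/H) = 0.513, so z = −H ln(0.513).
−ln(0.513) = 0.66748; z = 3610.0 × 0.66748 = 2409.6 m.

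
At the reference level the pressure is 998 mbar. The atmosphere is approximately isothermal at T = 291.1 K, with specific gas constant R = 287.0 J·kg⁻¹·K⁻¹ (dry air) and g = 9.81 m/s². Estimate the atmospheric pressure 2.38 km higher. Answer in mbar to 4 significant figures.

P ≈ 754.7 mbar

Scale height: H = RT/g = 287.0 × 291.1 / 9.81 = 8516.4 m.
Barometric formula: P = P₀ exp(−z/H).
z/H = 2380.0/8516.4 = 0.27946; exp(−0.27946) = 0.75619.
P = 998 × 0.75619 = 754.68 mbar.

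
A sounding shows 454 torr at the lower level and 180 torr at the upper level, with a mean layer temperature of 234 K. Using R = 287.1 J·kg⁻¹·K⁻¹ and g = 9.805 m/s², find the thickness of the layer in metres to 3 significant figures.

Δz ≈ 6340 m

Hypsometric equation: Δz = (R T̄/g) ln(P₁/P₂).
R T̄/g = 287.1 × 234 / 9.805 = 6851.7 m.
ln(454/180) = ln(2.5222) = 0.92513.
Δz = 6851.7 × 0.92513 = 6338.7 m.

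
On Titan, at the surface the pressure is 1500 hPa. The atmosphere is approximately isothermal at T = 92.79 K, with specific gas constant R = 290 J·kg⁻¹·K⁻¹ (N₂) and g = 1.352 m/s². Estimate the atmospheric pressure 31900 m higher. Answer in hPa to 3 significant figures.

P ≈ 302 hPa

Scale height: H = RT/g = 290 × 92.79 / 1.352 = 19903 m.
Barometric formula: P = P₀ exp(−z/H).
z/H = 31900/19903 = 1.6028; exp(−1.6028) = 0.20133.
P = 1500 × 0.20133 = 302.00 hPa.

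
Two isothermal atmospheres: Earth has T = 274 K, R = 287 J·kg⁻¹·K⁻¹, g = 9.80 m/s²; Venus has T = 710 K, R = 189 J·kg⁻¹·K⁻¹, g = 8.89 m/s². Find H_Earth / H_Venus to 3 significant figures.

H_Earth/H_Venus ≈ 0.532

H = RT/g for each body.
H_Earth = 287 × 274 / 9.80 = 8024.3 m.
H_Venus = 189 × 710 / 8.89 = 15094 m.
H_Earth/H_Venus = 8024.3/15094 = 0.53162.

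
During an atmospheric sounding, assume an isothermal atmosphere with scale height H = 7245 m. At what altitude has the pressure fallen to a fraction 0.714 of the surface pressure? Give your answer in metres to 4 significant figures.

Set P/P₀ = exp(−z/H) = 0.714, so z = −H ln(0.714).
−ln(0.714) = 0.33687; z = 7245.0 × 0.33687 = 2440.6 m.

z ≈ 2441 m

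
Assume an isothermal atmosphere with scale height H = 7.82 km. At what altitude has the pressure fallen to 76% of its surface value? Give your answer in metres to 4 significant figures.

z ≈ 2146 m

Set P/P₀ = exp(−z/H) = 0.76, so z = −H ln(0.76).
−ln(0.76) = 0.27444; z = 7820.0 × 0.27444 = 2146.1 m.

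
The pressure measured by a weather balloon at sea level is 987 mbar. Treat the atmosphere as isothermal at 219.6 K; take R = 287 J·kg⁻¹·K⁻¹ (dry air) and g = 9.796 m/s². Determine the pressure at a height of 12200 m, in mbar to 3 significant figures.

Scale height: H = RT/g = 287 × 219.6 / 9.796 = 6433.8 m.
Barometric formula: P = P₀ exp(−z/H).
z/H = 12200/6433.8 = 1.8962; exp(−1.8962) = 0.15014.
P = 987 × 0.15014 = 148.19 mbar.

P ≈ 148 mbar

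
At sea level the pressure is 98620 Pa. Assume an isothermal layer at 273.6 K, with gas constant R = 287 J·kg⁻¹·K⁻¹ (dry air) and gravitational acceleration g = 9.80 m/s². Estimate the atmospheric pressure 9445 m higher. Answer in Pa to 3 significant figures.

P ≈ 30300 Pa

Scale height: H = RT/g = 287 × 273.6 / 9.80 = 8012.6 m.
Barometric formula: P = P₀ exp(−z/H).
z/H = 9445.0/8012.6 = 1.1788; exp(−1.1788) = 0.30765.
P = 98620 × 0.30765 = 30340 Pa.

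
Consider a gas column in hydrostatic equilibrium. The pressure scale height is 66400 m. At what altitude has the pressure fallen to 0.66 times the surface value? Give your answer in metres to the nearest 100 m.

Set P/P₀ = exp(−z/H) = 0.66, so z = −H ln(0.66).
−ln(0.66) = 0.41552; z = 66400 × 0.41552 = 27591 m.

z ≈ 27600 m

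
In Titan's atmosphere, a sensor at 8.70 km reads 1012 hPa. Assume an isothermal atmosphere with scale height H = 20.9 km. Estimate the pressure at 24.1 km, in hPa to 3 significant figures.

P ≈ 484 hPa

Between two levels, P₂ = P₁ exp(−Δz/H) with Δz = z₂ − z₁.
Δz = 24100 − 8700.0 = 15400 m; Δz/H = 15400/20900 = 0.73684.
P₂ = 1012 × exp(−0.73684) = 1012 × 0.47862 = 484.36 hPa.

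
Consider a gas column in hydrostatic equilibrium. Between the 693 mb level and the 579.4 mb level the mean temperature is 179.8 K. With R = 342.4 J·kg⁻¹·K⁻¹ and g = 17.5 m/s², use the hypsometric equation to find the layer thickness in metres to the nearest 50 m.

Hypsometric equation: Δz = (R T̄/g) ln(P₁/P₂).
R T̄/g = 342.4 × 179.8 / 17.5 = 3517.9 m.
ln(693/579.4) = ln(1.1961) = 0.17907.
Δz = 3517.9 × 0.17907 = 629.95 m.

Δz ≈ 650 m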